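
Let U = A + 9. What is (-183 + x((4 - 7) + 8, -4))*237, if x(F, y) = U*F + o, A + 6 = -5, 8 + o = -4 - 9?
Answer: -50718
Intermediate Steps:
o = -21 (o = -8 + (-4 - 9) = -8 - 13 = -21)
A = -11 (A = -6 - 5 = -11)
U = -2 (U = -11 + 9 = -2)
x(F, y) = -21 - 2*F (x(F, y) = -2*F - 21 = -21 - 2*F)
(-183 + x((4 - 7) + 8, -4))*237 = (-183 + (-21 - 2*((4 - 7) + 8)))*237 = (-183 + (-21 - 2*(-3 + 8)))*237 = (-183 + (-21 - 2*5))*237 = (-183 + (-21 - 10))*237 = (-183 - 31)*237 = -214*237 = -50718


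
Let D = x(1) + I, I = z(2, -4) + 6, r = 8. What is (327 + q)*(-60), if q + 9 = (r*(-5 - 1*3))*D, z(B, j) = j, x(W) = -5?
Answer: -30600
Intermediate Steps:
I = 2 (I = -4 + 6 = 2)
D = -3 (D = -5 + 2 = -3)
q = 183 (q = -9 + (8*(-5 - 1*3))*(-3) = -9 + (8*(-5 - 3))*(-3) = -9 + (8*(-8))*(-3) = -9 - 64*(-3) = -9 + 192 = 183)
(327 + q)*(-60) = (327 + 183)*(-60) = 510*(-60) = -30600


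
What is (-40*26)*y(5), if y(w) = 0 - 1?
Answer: 1040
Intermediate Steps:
y(w) = -1
(-40*26)*y(5) = -40*26*(-1) = -1040*(-1) = 1040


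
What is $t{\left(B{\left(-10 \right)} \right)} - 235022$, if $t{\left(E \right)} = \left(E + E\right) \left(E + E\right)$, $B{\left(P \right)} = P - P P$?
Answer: $-186622$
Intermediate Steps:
$B{\left(P \right)} = P - P^{2}$
$t{\left(E \right)} = 4 E^{2}$ ($t{\left(E \right)} = 2 E 2 E = 4 E^{2}$)
$t{\left(B{\left(-10 \right)} \right)} - 235022 = 4 \left(- 10 \left(1 - -10\right)\right)^{2} - 235022 = 4 \left(- 10 \left(1 + 10\right)\right)^{2} - 235022 = 4 \left(\left(-10\right) 11\right)^{2} - 235022 = 4 \left(-110\right)^{2} - 235022 = 4 \cdot 12100 - 235022 = 48400 - 235022 = -186622$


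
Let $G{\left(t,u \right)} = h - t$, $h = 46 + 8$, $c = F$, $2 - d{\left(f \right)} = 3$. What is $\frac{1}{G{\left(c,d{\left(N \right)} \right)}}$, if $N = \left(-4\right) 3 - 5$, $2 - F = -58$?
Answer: $- \frac{1}{6} \approx -0.16667$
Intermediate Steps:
$F = 60$ ($F = 2 - -58 = 2 + 58 = 60$)
$N = -17$ ($N = -12 - 5 = -17$)
$d{\left(f \right)} = -1$ ($d{\left(f \right)} = 2 - 3 = -1$)
$c = 60$
$h = 54$
$G{\left(t,u \right)} = 54 - t$
$\frac{1}{G{\left(c,d{\left(N \right)} \right)}} = \frac{1}{54 - 60} = \frac{1}{-6} = - \frac{1}{6}$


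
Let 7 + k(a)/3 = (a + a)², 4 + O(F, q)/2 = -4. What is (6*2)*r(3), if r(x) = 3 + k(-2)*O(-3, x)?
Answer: -5148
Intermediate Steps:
O(F, q) = -16 (O(F, q) = -8 + 2*(-4) = -8 - 8 = -16)
k(a) = -21 + 12*a² (k(a) = -21 + 3*(a + a)² = -21 + 3*(2*a)² = -21 + 3*(4*a²) = -21 + 12*a²)
r(x) = -429 (r(x) = 3 + (-21 + 12*(-2)²)*(-16) = 3 + (-21 + 12*4)*(-16) = 3 + (-21 + 48)*(-16) = 3 + 27*(-16) = 3 - 432 = -429)
(6*2)*r(3) = (6*2)*(-429) = 12*(-429) = -5148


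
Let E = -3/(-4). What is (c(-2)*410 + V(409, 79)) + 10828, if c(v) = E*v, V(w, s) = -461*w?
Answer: -178336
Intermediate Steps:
E = 3/4 (E = -3*(-1/4) = 3/4 ≈ 0.75000)
c(v) = 3*v/4
(c(-2)*410 + V(409, 79)) + 10828 = (((3/4)*(-2))*410 - 461*409) + 10828 = (-3/2*410 - 188549) + 10828 = (-615 - 188549) + 10828 = -189164 + 10828 = -178336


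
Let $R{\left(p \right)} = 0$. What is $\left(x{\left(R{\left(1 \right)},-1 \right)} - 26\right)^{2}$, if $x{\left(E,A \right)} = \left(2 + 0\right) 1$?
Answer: $576$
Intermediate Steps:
$x{\left(E,A \right)} = 2$ ($x{\left(E,A \right)} = 2 \cdot 1 = 2$)
$\left(x{\left(R{\left(1 \right)},-1 \right)} - 26\right)^{2} = \left(2 - 26\right)^{2} = \left(-24\right)^{2} = 576$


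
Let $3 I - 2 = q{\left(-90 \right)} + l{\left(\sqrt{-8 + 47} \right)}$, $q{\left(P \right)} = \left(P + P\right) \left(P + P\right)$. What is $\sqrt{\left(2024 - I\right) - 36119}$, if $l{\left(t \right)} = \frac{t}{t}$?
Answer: $4 i \sqrt{2806} \approx 211.89 i$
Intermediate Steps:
$q{\left(P \right)} = 4 P^{2}$ ($q{\left(P \right)} = 2 P 2 P = 4 P^{2}$)
$l{\left(t \right)} = 1$
$I = 10801$ ($I = \frac{2}{3} + \frac{4 \left(-90\right)^{2} + 1}{3} = \frac{2}{3} + \frac{4 \cdot 8100 + 1}{3} = \frac{2}{3} + \frac{32400 + 1}{3} = \frac{2}{3} + \frac{1}{3} \cdot 32401 = \frac{2}{3} + \frac{32401}{3} = 10801$)
$\sqrt{\left(2024 - I\right) - 36119} = \sqrt{\left(2024 - 10801\right) - 36119} = \sqrt{-8777 - 36119} = \sqrt{-44896} = 4 i \sqrt{2806}$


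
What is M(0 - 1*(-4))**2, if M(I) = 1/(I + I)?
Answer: 1/64 ≈ 0.015625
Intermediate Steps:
M(I) = 1/(2*I)
M(0 - 1*(-4))**2 = (1/(2*(0 - 1*(-4))))**2 = (1/(2*(0 + 4)))**2 = ((1/2)/4)**2 = ((1/2)*(1/4))**2 = (1/8)**2 = 1/64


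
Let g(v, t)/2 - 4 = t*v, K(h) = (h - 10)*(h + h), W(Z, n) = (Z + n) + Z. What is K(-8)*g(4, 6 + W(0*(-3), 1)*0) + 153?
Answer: 16281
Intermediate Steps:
W(Z, n) = n + 2*Z
K(h) = 2*h*(-10 + h) (K(h) = (-10 + h)*(2*h) = 2*h*(-10 + h))
g(v, t) = 8 + 2*t*v (g(v, t) = 8 + 2*(t*v) = 8 + 2*t*v)
K(-8)*g(4, 6 + W(0*(-3), 1)*0) + 153 = (2*(-8)*(-10 - 8))*(8 + 2*(6 + (1 + 2*(0*(-3)))*0)*4) + 153 = (2*(-8)*(-18))*(8 + 2*(6 + (1 + 2*0)*0)*4) + 153 = 288*(8 + 2*(6 + (1 + 0)*0)*4) + 153 = 288*(8 + 2*(6 + 1*0)*4) + 153 = 288*(8 + 2*(6 + 0)*4) + 153 = 288*(8 + 2*6*4) + 153 = 288*(8 + 48) + 153 = 288*56 + 153 = 16128 + 153 = 16281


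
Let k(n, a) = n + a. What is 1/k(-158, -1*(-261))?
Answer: 1/103 ≈ 0.0097087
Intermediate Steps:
k(n, a) = a + n
1/k(-158, -1*(-261)) = 1/(-1*(-261) - 158) = 1/(261 - 158) = 1/103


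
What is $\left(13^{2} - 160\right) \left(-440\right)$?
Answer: $-3960$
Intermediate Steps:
$\left(13^{2} - 160\right) \left(-440\right) = \left(169 - 160\right) \left(-440\right) = 9 \left(-440\right) = -3960$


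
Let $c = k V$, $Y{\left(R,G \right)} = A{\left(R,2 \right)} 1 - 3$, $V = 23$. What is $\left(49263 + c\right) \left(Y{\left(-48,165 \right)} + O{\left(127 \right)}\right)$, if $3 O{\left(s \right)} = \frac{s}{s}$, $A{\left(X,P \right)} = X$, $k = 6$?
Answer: $-2502984$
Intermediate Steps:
$Y{\left(R,G \right)} = -3 + R$ ($Y{\left(R,G \right)} = R 1 - 3 = R - 3 = -3 + R$)
$c = 138$ ($c = 6 \cdot 23 = 138$)
$O{\left(s \right)} = \frac{1}{3}$ ($O{\left(s \right)} = \frac{s \frac{1}{s}}{3} = \frac{1}{3} \cdot 1 = \frac{1}{3}$)
$\left(49263 + c\right) \left(Y{\left(-48,165 \right)} + O{\left(127 \right)}\right) = \left(49263 + 138\right) \left(\left(-3 - 48\right) + \frac{1}{3}\right) = 49401 \left(-51 + \frac{1}{3}\right) = 49401 \left(- \frac{152}{3}\right) = -2502984$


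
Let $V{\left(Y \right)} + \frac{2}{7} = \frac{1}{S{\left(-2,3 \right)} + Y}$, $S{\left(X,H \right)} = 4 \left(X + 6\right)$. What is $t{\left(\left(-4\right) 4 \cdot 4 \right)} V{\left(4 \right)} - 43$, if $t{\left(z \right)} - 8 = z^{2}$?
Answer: $- \frac{35363}{35} \approx -1010.4$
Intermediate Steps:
$S{\left(X,H \right)} = 24 + 4 X$ ($S{\left(X,H \right)} = 4 \left(6 + X\right) = 24 + 4 X$)
$t{\left(z \right)} = 8 + z^{2}$
$V{\left(Y \right)} = - \frac{2}{7} + \frac{1}{16 + Y}$ ($V{\left(Y \right)} = - \frac{2}{7} + \frac{1}{\left(24 + 4 \left(-2\right)\right) + Y} = - \frac{2}{7} + \frac{1}{\left(24 - 8\right) + Y} = - \frac{2}{7} + \frac{1}{16 + Y}$)
$t{\left(\left(-4\right) 4 \cdot 4 \right)} V{\left(4 \right)} - 43 = \left(8 + \left(\left(-4\right) 4 \cdot 4\right)^{2}\right) \frac{-25 - 8}{7 \left(16 + 4\right)} - 43 = \left(8 + \left(\left(-16\right) 4\right)^{2}\right) \frac{-25 - 8}{7 \cdot 20} - 43 = \left(8 + \left(-64\right)^{2}\right) \frac{1}{7} \cdot \frac{1}{20} \left(-33\right) - 43 = \left(8 + 4096\right) \left(- \frac{33}{140}\right) - 43 = 4104 \left(- \frac{33}{140}\right) - 43 = - \frac{33858}{35} - 43 = - \frac{35363}{35}$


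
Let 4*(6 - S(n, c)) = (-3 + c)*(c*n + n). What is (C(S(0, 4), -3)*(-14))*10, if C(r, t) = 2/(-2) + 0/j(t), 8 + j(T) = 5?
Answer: 140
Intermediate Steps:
S(n, c) = 6 - (-3 + c)*(n + c*n)/4 (S(n, c) = 6 - (-3 + c)*(c*n + n)/4 = 6 - (-3 + c)*(n + c*n)/4)
j(T) = -3 (j(T) = -8 + 5 = -3)
C(r, t) = -1 (C(r, t) = 2/(-2) + 0/(-3) = 2*(-½) + 0*(-⅓) = -1 + 0 = -1)
(C(S(0, 4), -3)*(-14))*10 = -1*(-14)*10 = 14*10 = 140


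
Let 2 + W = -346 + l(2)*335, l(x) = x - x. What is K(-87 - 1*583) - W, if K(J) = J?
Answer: -322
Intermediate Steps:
l(x) = 0
W = -348 (W = -2 + (-346 + 0*335) = -2 + (-346 + 0) = -2 - 346 = -348)
K(-87 - 1*583) - W = (-87 - 1*583) - 1*(-348) = (-87 - 583) + 348 = -670 + 348 = -322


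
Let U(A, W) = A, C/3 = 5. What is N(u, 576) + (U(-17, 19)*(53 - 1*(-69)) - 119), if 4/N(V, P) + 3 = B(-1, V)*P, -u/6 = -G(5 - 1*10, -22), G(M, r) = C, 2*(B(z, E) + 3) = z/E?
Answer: -19015523/8671 ≈ -2193.0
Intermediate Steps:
C = 15 (C = 3*5 = 15)
B(z, E) = -3 + z/(2*E) (B(z, E) = -3 + (z/E)/2 = -3 + z/(2*E))
G(M, r) = 15
u = 90 (u = -(-6)*15 = -6*(-15) = 90)
N(V, P) = 4/(-3 + P*(-3 - 1/(2*V))) (N(V, P) = 4/(-3 + (-3 + (½)*(-1)/V)*P) = 4/(-3 + (-3 - 1/(2*V))*P) = 4/(-3 + P*(-3 - 1/(2*V))))
N(u, 576) + (U(-17, 19)*(53 - 1*(-69)) - 119) = -8*90/(6*90 + 576*(1 + 6*90)) + (-17*(53 - 1*(-69)) - 119) = -8*90/(540 + 576*(1 + 540)) + (-17*(53 + 69) - 119) = -8*90/(540 + 576*541) + (-17*122 - 119) = -8*90/(540 + 311616) + (-2074 - 119) = -8*90/312156 - 2193 = -8*90*1/312156 - 2193 = -20/8671 - 2193 = -19015523/8671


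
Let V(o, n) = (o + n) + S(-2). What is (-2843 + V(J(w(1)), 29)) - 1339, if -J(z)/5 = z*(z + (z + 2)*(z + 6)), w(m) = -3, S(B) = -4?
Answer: -4247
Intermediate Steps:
J(z) = -5*z*(z + (2 + z)*(6 + z)) (J(z) = -5*z*(z + (z + 2)*(z + 6)) = -5*z*(z + (2 + z)*(6 + z)))
V(o, n) = -4 + n + o (V(o, n) = (o + n) - 4 = (n + o) - 4 = -4 + n + o)
(-2843 + V(J(w(1)), 29)) - 1339 = (-2843 + (-4 + 29 - 5*(-3)*(12 + (-3)² + 9*(-3)))) - 1339 = (-2843 + (-4 + 29 - 5*(-3)*(12 + 9 - 27))) - 1339 = (-2843 + (-4 + 29 - 5*(-3)*(-6))) - 1339 = (-2843 + (-4 + 29 - 90)) - 1339 = (-2843 - 65) - 1339 = -2908 - 1339 = -4247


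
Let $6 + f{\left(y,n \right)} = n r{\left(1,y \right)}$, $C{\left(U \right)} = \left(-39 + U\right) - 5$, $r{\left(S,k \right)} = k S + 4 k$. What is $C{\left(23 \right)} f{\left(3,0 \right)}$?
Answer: $126$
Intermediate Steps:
$r{\left(S,k \right)} = 4 k + S k$ ($r{\left(S,k \right)} = S k + 4 k = 4 k + S k$)
$C{\left(U \right)} = -44 + U$
$f{\left(y,n \right)} = -6 + 5 n y$ ($f{\left(y,n \right)} = -6 + n y \left(4 + 1\right) = -6 + n y 5 = -6 + n 5 y = -6 + 5 n y$)
$C{\left(23 \right)} f{\left(3,0 \right)} = \left(-44 + 23\right) \left(-6 + 5 \cdot 0 \cdot 3\right) = - 21 \left(-6 + 0\right) = \left(-21\right) \left(-6\right) = 126$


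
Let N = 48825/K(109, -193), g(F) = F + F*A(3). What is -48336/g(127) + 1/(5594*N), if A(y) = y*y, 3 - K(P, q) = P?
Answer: -660093461171/17343567675 ≈ -38.060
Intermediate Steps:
K(P, q) = 3 - P
A(y) = y**2
g(F) = 10*F (g(F) = F + F*3**2 = F + F*9 = F + 9*F = 10*F)
N = -48825/106 (N = 48825/(3 - 1*109) = 48825/(3 - 109) = 48825/(-106) = 48825*(-1/106) = -48825/106 ≈ -460.61)
-48336/g(127) + 1/(5594*N) = -48336/(10*127) + 1/(5594*(-48825/106)) = -48336/1270 + (1/5594)*(-106/48825) = -48336*1/1270 - 53/136563525 = -24168/635 - 53/136563525 = -660093461171/17343567675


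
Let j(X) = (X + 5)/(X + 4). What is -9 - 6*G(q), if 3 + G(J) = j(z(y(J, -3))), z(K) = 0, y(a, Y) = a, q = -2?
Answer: 3/2 ≈ 1.5000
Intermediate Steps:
j(X) = (5 + X)/(4 + X)
G(J) = -7/4 (G(J) = -3 + (5 + 0)/(4 + 0) = -3 + 5/4 = -7/4)
-9 - 6*G(q) = -9 - 6*(-7/4) = -9 + 21/2 = 3/2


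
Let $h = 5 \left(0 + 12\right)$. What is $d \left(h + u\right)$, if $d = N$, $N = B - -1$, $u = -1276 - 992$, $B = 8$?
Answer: $-19872$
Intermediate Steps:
$h = 60$ ($h = 5 \cdot 12 = 60$)
$u = -2268$
$N = 9$ ($N = 8 - -1 = 8 + 1 = 9$)
$d = 9$
$d \left(h + u\right) = 9 \left(60 - 2268\right) = 9 \left(-2208\right) = -19872$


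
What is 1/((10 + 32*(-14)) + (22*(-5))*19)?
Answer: -1/2528 ≈ -0.00039557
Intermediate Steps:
1/((10 + 32*(-14)) + (22*(-5))*19) = 1/((10 - 448) - 110*19) = 1/(-438 - 2090) = 1/(-2528) = -1/2528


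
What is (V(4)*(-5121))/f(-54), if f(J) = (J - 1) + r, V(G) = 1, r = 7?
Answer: 1707/16 ≈ 106.69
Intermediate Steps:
f(J) = 6 + J (f(J) = (J - 1) + 7 = (-1 + J) + 7 = 6 + J)
(V(4)*(-5121))/f(-54) = (1*(-5121))/(6 - 54) = -5121/(-48) = -5121*(-1/48) = 1707/16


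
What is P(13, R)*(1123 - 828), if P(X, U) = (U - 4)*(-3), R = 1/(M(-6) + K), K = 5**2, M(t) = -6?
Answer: 66375/19 ≈ 3493.4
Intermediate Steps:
K = 25
R = 1/19 (R = 1/(-6 + 25) = 1/19 ≈ 0.052632)
P(X, U) = 12 - 3*U (P(X, U) = (-4 + U)*(-3) = 12 - 3*U)
P(13, R)*(1123 - 828) = (12 - 3*1/19)*(1123 - 828) = (12 - 3/19)*295 = (225/19)*295 = 66375/19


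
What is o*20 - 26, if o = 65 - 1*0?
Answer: 1274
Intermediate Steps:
o = 65 (o = 65 + 0 = 65)
o*20 - 26 = 65*20 - 26 = 1300 - 26 = 1274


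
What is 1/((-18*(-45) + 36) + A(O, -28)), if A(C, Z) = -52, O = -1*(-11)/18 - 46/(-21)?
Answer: 1/794 ≈ 0.0012594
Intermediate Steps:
O = 353/126 (O = 11*(1/18) - 46*(-1/21) = 11/18 + 46/21 = 353/126 ≈ 2.8016)
1/((-18*(-45) + 36) + A(O, -28)) = 1/((-18*(-45) + 36) - 52) = 1/((810 + 36) - 52) = 1/(846 - 52) = 1/794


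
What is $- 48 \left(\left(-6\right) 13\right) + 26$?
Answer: $3770$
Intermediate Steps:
$- 48 \left(\left(-6\right) 13\right) + 26 = \left(-48\right) \left(-78\right) + 26 = 3744 + 26 = 3770$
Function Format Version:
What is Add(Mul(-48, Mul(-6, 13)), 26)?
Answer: 3770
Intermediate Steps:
Add(Mul(-48, Mul(-6, 13)), 26) = Add(Mul(-48, -78), 26) = Add(3744, 26) = 3770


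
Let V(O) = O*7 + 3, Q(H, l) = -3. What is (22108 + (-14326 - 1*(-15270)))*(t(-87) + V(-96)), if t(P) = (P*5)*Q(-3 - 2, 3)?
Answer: 14661072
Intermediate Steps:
t(P) = -15*P (t(P) = (P*5)*(-3) = (5*P)*(-3) = -15*P)
V(O) = 3 + 7*O (V(O) = 7*O + 3 = 3 + 7*O)
(22108 + (-14326 - 1*(-15270)))*(t(-87) + V(-96)) = (22108 + (-14326 - 1*(-15270)))*(-15*(-87) + (3 + 7*(-96))) = (22108 + (-14326 + 15270))*(1305 + (3 - 672)) = (22108 + 944)*(1305 - 669) = 23052*636 = 14661072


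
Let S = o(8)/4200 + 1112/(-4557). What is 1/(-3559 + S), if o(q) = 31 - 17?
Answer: -455700/1621945981 ≈ -0.00028096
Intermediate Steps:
o(q) = 14
S = -109681/455700 (S = 14/4200 + 1112/(-4557) = 14*(1/4200) + 1112*(-1/4557) = 1/300 - 1112/4557 = -109681/455700 ≈ -0.24069)
1/(-3559 + S) = 1/(-3559 - 109681/455700) = 1/(-1621945981/455700) = -455700/1621945981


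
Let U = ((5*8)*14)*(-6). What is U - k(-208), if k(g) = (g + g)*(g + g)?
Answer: -176416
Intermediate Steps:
k(g) = 4*g² (k(g) = (2*g)*(2*g) = 4*g²)
U = -3360 (U = (40*14)*(-6) = 560*(-6) = -3360)
U - k(-208) = -3360 - 4*(-208)² = -3360 - 4*43264 = -3360 - 1*173056 = -3360 - 173056 = -176416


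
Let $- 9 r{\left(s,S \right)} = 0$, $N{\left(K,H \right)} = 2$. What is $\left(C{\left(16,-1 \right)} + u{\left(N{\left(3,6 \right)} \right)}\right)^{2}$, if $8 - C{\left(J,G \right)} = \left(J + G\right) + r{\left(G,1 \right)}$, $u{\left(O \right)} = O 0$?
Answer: $49$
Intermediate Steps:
$r{\left(s,S \right)} = 0$ ($r{\left(s,S \right)} = \left(- \frac{1}{9}\right) 0 = 0$)
$u{\left(O \right)} = 0$
$C{\left(J,G \right)} = 8 - G - J$ ($C{\left(J,G \right)} = 8 - \left(\left(J + G\right) + 0\right) = 8 - \left(\left(G + J\right) + 0\right) = 8 - \left(G + J\right) = 8 - G - J$)
$\left(C{\left(16,-1 \right)} + u{\left(N{\left(3,6 \right)} \right)}\right)^{2} = \left(\left(8 - -1 - 16\right) + 0\right)^{2} = \left(\left(8 + 1 - 16\right) + 0\right)^{2} = \left(-7 + 0\right)^{2} = \left(-7\right)^{2} = 49$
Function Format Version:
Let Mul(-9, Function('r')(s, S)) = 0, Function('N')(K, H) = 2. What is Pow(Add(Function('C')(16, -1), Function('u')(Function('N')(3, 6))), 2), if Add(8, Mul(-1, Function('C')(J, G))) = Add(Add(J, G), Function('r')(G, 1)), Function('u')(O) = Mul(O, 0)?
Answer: 49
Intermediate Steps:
Function('r')(s, S) = 0 (Function('r')(s, S) = Mul(Rational(-1, 9), 0) = 0)
Function('u')(O) = 0
Function('C')(J, G) = Add(8, Mul(-1, G), Mul(-1, J)) (Function('C')(J, G) = Add(8, Mul(-1, Add(Add(J, G), 0))) = Add(8, Mul(-1, Add(Add(G, J), 0))) = Add(8, Mul(-1, Add(G, J))) = Add(8, Add(Mul(-1, G), Mul(-1, J))) = Add(8, Mul(-1, G), Mul(-1, J)))
Pow(Add(Function('C')(16, -1), Function('u')(Function('N')(3, 6))), 2) = Pow(Add(Add(8, Mul(-1, -1), Mul(-1, 16)), 0), 2) = Pow(Add(Add(8, 1, -16), 0), 2) = Pow(Add(-7, 0), 2) = Pow(-7, 2) = 49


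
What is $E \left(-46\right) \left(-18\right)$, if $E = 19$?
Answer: $15732$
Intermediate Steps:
$E \left(-46\right) \left(-18\right) = 19 \left(-46\right) \left(-18\right) = \left(-874\right) \left(-18\right) = 15732$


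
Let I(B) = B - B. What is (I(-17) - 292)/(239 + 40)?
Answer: -292/279 ≈ -1.0466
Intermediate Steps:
I(B) = 0
(I(-17) - 292)/(239 + 40) = (0 - 292)/(239 + 40) = -292/279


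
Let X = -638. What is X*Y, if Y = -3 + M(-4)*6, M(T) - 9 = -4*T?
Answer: -93786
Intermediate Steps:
M(T) = 9 - 4*T
Y = 147 (Y = -3 + (9 - 4*(-4))*6 = -3 + (9 + 16)*6 = -3 + 25*6 = -3 + 150 = 147)
X*Y = -638*147 = -93786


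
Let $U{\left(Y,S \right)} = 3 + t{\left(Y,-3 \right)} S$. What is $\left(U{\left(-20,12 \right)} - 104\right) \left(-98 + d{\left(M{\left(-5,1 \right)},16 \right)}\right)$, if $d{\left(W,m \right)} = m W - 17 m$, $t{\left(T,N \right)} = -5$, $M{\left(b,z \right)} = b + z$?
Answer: $69874$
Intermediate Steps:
$d{\left(W,m \right)} = - 17 m + W m$ ($d{\left(W,m \right)} = W m - 17 m = - 17 m + W m$)
$U{\left(Y,S \right)} = 3 - 5 S$
$\left(U{\left(-20,12 \right)} - 104\right) \left(-98 + d{\left(M{\left(-5,1 \right)},16 \right)}\right) = \left(\left(3 - 60\right) - 104\right) \left(-98 + 16 \left(-17 + \left(-5 + 1\right)\right)\right) = \left(\left(3 - 60\right) - 104\right) \left(-98 + 16 \left(-17 - 4\right)\right) = \left(-57 - 104\right) \left(-98 + 16 \left(-21\right)\right) = - 161 \left(-98 - 336\right) = \left(-161\right) \left(-434\right) = 69874$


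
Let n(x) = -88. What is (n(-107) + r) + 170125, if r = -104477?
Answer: 65560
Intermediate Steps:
(n(-107) + r) + 170125 = (-88 - 104477) + 170125 = -104565 + 170125 = 65560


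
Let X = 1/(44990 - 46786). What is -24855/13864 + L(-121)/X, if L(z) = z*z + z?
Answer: -361544307735/13864 ≈ -2.6078e+7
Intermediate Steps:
L(z) = z + z² (L(z) = z² + z = z + z²)
X = -1/1796 (X = 1/(-1796) = -1/1796 ≈ -0.00055679)
-24855/13864 + L(-121)/X = -24855/13864 + (-121*(1 - 121))/(-1/1796) = -24855*1/13864 - 121*(-120)*(-1796) = -24855/13864 + 14520*(-1796) = -24855/13864 - 26077920 = -361544307735/13864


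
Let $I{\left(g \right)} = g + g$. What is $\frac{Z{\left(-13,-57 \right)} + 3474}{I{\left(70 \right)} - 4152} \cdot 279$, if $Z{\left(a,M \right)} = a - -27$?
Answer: $- \frac{243288}{1003} \approx -242.56$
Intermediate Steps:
$I{\left(g \right)} = 2 g$
$Z{\left(a,M \right)} = 27 + a$ ($Z{\left(a,M \right)} = a + 27 = 27 + a$)
$\frac{Z{\left(-13,-57 \right)} + 3474}{I{\left(70 \right)} - 4152} \cdot 279 = \frac{\left(27 - 13\right) + 3474}{2 \cdot 70 - 4152} \cdot 279 = \frac{14 + 3474}{140 - 4152} \cdot 279 = \frac{3488}{-4012} \cdot 279 = 3488 \left(- \frac{1}{4012}\right) 279 = \left(- \frac{872}{1003}\right) 279 = - \frac{243288}{1003}$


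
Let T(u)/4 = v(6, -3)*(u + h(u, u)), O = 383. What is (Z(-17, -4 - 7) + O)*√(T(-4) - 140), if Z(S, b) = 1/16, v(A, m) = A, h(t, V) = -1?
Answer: 6129*I*√65/8 ≈ 6176.7*I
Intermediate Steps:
T(u) = -24 + 24*u (T(u) = 4*(6*(u - 1)) = 4*(6*(-1 + u)) = 4*(-6 + 6*u) = -24 + 24*u)
Z(S, b) = 1/16
(Z(-17, -4 - 7) + O)*√(T(-4) - 140) = (1/16 + 383)*√((-24 + 24*(-4)) - 140) = 6129*√((-24 - 96) - 140)/16 = 6129*√(-120 - 140)/16 = 6129*√(-260)/16 = 6129*(2*I*√65)/16 = 6129*I*√65/8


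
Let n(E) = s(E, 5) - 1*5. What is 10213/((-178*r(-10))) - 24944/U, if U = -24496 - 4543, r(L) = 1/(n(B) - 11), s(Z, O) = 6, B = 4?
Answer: 1485096551/2584471 ≈ 574.62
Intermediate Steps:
n(E) = 1 (n(E) = 6 - 1*5 = 6 - 5 = 1)
r(L) = -⅒ (r(L) = 1/(1 - 11) = 1/(-10) = -⅒)
U = -29039
10213/((-178*r(-10))) - 24944/U = 10213/((-178*(-⅒))) - 24944/(-29039) = 10213/(89/5) - 24944*(-1/29039) = 10213*(5/89) + 24944/29039 = 51065/89 + 24944/29039 = 1485096551/2584471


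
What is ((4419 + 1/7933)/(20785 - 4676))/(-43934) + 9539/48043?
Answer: 26777250231341009/134867374953476957 ≈ 0.19854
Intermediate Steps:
((4419 + 1/7933)/(20785 - 4676))/(-43934) + 9539/48043 = ((4419 + 1/7933)/16109)*(-1/43934) + 9539*(1/48043) = ((35055928/7933)*(1/16109))*(-1/43934) + 9539/48043 = (35055928/127792697)*(-1/43934) + 9539/48043 = -17527964/2807222174999 + 9539/48043 = 26777250231341009/134867374953476957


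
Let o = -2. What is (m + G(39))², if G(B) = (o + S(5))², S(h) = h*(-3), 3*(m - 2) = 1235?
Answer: 4443664/9 ≈ 4.9374e+5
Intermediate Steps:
m = 1241/3 (m = 2 + (⅓)*1235 = 2 + 1235/3 = 1241/3 ≈ 413.67)
S(h) = -3*h
G(B) = 289 (G(B) = (-2 - 3*5)² = (-2 - 15)² = (-17)² = 289)
(m + G(39))² = (1241/3 + 289)² = (2108/3)² = 4443664/9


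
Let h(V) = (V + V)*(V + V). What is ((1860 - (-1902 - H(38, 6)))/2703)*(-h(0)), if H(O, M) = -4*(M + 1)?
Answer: 0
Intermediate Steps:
H(O, M) = -4 - 4*M (H(O, M) = -4*(1 + M) = -4 - 4*M)
h(V) = 4*V² (h(V) = (2*V)*(2*V) = 4*V²)
((1860 - (-1902 - H(38, 6)))/2703)*(-h(0)) = ((1860 - (-1902 - (-4 - 4*6)))/2703)*(-4*0²) = ((1860 - (-1902 - (-4 - 24)))*(1/2703))*(-4*0) = ((1860 - (-1902 - 1*(-28)))*(1/2703))*(-1*0) = ((1860 - (-1902 + 28))*(1/2703))*0 = ((1860 - 1*(-1874))*(1/2703))*0 = ((1860 + 1874)*(1/2703))*0 = (3734*(1/2703))*0 = (3734/2703)*0 = 0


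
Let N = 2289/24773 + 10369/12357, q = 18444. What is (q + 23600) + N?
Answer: 1838684685242/43731423 ≈ 42045.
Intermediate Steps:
N = 40736630/43731423 (N = 2289*(1/24773) + 10369*(1/12357) = 327/3539 + 10369/12357 = 40736630/43731423 ≈ 0.93152)
(q + 23600) + N = (18444 + 23600) + 40736630/43731423 = 42044 + 40736630/43731423 = 1838684685242/43731423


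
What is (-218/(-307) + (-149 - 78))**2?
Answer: 4826219841/94249 ≈ 51207.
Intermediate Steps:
(-218/(-307) + (-149 - 78))**2 = (-218*(-1/307) - 227)**2 = (218/307 - 227)**2 = (-69471/307)**2 = 4826219841/94249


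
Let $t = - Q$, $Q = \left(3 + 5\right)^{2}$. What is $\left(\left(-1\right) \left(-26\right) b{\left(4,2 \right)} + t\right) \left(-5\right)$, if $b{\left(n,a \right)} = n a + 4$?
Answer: $-1240$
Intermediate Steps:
$Q = 64$ ($Q = 8^{2} = 64$)
$t = -64$ ($t = \left(-1\right) 64 = -64$)
$b{\left(n,a \right)} = 4 + a n$ ($b{\left(n,a \right)} = a n + 4 = 4 + a n$)
$\left(\left(-1\right) \left(-26\right) b{\left(4,2 \right)} + t\right) \left(-5\right) = \left(\left(-1\right) \left(-26\right) \left(4 + 2 \cdot 4\right) - 64\right) \left(-5\right) = \left(26 \left(4 + 8\right) - 64\right) \left(-5\right) = \left(26 \cdot 12 - 64\right) \left(-5\right) = \left(312 - 64\right) \left(-5\right) = 248 \left(-5\right) = -1240$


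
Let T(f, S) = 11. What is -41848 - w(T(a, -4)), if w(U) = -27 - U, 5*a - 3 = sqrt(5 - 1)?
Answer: -41810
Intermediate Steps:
a = 1 (a = 3/5 + sqrt(5 - 1)/5 = 3/5 + sqrt(4)/5 = 3/5 + (1/5)*2 = 3/5 + 2/5 = 1)
-41848 - w(T(a, -4)) = -41848 - (-27 - 1*11) = -41848 - (-27 - 11) = -41848 - 1*(-38) = -41848 + 38 = -41810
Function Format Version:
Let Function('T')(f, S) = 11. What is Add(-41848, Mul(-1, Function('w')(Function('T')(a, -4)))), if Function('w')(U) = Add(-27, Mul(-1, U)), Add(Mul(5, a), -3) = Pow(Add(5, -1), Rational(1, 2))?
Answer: -41810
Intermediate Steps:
a = 1 (a = Add(Rational(3, 5), Mul(Rational(1, 5), Pow(Add(5, -1), Rational(1, 2)))) = Add(Rational(3, 5), Mul(Rational(1, 5), Pow(4, Rational(1, 2)))) = Add(Rational(3, 5), Mul(Rational(1, 5), 2)) = Add(Rational(3, 5), Rational(2, 5)) = 1)
Add(-41848, Mul(-1, Function('w')(Function('T')(a, -4)))) = Add(-41848, Mul(-1, Add(-27, Mul(-1, 11)))) = Add(-41848, Mul(-1, Add(-27, -11))) = Add(-41848, Mul(-1, -38)) = Add(-41848, 38) = -41810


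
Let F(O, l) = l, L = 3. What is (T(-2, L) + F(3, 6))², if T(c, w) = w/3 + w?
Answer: 100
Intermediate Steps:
T(c, w) = 4*w/3 (T(c, w) = w*(⅓) + w = w/3 + w = 4*w/3)
(T(-2, L) + F(3, 6))² = ((4/3)*3 + 6)² = (4 + 6)² = 10² = 100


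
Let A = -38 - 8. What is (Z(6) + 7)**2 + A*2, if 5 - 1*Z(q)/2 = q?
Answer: -67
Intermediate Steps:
Z(q) = 10 - 2*q
A = -46
(Z(6) + 7)**2 + A*2 = ((10 - 2*6) + 7)**2 - 46*2 = ((10 - 12) + 7)**2 - 92 = (-2 + 7)**2 - 92 = 5**2 - 92 = 25 - 92 = -67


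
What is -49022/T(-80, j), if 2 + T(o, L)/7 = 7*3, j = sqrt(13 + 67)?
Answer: -49022/133 ≈ -368.59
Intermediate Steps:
j = 4*sqrt(5) (j = sqrt(80) = 4*sqrt(5) ≈ 8.9443)
T(o, L) = 133 (T(o, L) = -14 + 7*(7*3) = -14 + 7*21 = -14 + 147 = 133)
-49022/T(-80, j) = -49022/133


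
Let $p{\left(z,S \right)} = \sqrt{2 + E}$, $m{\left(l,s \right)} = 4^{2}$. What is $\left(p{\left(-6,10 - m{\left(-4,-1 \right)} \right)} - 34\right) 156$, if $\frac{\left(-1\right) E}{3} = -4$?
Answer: $-5304 + 156 \sqrt{14} \approx -4720.3$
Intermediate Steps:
$E = 12$ ($E = \left(-3\right) \left(-4\right) = 12$)
$m{\left(l,s \right)} = 16$
$p{\left(z,S \right)} = \sqrt{14}$ ($p{\left(z,S \right)} = \sqrt{2 + 12} = \sqrt{14}$)
$\left(p{\left(-6,10 - m{\left(-4,-1 \right)} \right)} - 34\right) 156 = \left(\sqrt{14} - 34\right) 156 = \left(-34 + \sqrt{14}\right) 156 = -5304 + 156 \sqrt{14}$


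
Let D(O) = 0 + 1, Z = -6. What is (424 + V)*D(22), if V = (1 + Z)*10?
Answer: 374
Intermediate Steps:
D(O) = 1
V = -50 (V = (1 - 6)*10 = -5*10 = -50)
(424 + V)*D(22) = (424 - 50)*1 = 374*1 = 374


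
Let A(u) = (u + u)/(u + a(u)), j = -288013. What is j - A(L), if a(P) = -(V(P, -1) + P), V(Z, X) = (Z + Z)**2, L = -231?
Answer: -133062007/462 ≈ -2.8801e+5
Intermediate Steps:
V(Z, X) = 4*Z**2 (V(Z, X) = (2*Z)**2 = 4*Z**2)
a(P) = -P - 4*P**2 (a(P) = -(4*P**2 + P) = -(P + 4*P**2) = -P - 4*P**2)
A(u) = 2*u/(u + u*(-1 - 4*u)) (A(u) = (u + u)/(u + u*(-1 - 4*u)) = (2*u)/(u + u*(-1 - 4*u)) = 2*u/(u + u*(-1 - 4*u)))
j - A(L) = -288013 - (-1)/(2*(-231)) = -288013 - (-1)*(-1)/(2*231) = -288013 - 1*1/462 = -288013 - 1/462 = -133062007/462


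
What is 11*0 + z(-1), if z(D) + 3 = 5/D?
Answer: -8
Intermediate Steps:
z(D) = -3 + 5/D
11*0 + z(-1) = 11*0 + (-3 + 5/(-1)) = 0 + (-3 + 5*(-1)) = 0 + (-3 - 5) = 0 - 8 = -8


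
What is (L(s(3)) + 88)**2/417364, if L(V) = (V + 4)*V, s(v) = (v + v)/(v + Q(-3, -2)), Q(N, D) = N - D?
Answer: 11881/417364 ≈ 0.028467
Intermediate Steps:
s(v) = 2*v/(-1 + v) (s(v) = (v + v)/(v + (-3 - 1*(-2))) = (2*v)/(v + (-3 + 2)) = (2*v)/(v - 1) = (2*v)/(-1 + v) = 2*v/(-1 + v))
L(V) = V*(4 + V) (L(V) = (4 + V)*V = V*(4 + V))
(L(s(3)) + 88)**2/417364 = ((2*3/(-1 + 3))*(4 + 2*3/(-1 + 3)) + 88)**2/417364 = ((2*3/2)*(4 + 2*3/2) + 88)**2*(1/417364) = ((2*3*(1/2))*(4 + 2*3*(1/2)) + 88)**2*(1/417364) = (3*(4 + 3) + 88)**2*(1/417364) = (3*7 + 88)**2*(1/417364) = (21 + 88)**2*(1/417364) = 109**2*(1/417364) = 11881*(1/417364) = 11881/417364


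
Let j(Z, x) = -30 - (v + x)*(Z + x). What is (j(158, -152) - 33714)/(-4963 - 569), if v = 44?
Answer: 2758/461 ≈ 5.9826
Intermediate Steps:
j(Z, x) = -30 - (44 + x)*(Z + x)
(j(158, -152) - 33714)/(-4963 - 569) = ((-30 - 1*(-152)² - 44*158 - 44*(-152) - 1*158*(-152)) - 33714)/(-4963 - 569) = ((-30 - 1*23104 - 6952 + 6688 + 24016) - 33714)/(-5532) = ((-30 - 23104 - 6952 + 6688 + 24016) - 33714)*(-1/5532) = (618 - 33714)*(-1/5532) = -33096*(-1/5532) = 2758/461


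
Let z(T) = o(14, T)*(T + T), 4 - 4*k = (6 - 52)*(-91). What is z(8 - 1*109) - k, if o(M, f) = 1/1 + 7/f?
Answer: 1715/2 ≈ 857.50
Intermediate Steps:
k = -2091/2 (k = 1 - (6 - 52)*(-91)/4 = 1 - (-23)*(-91)/2 = 1 - ¼*4186 = 1 - 2093/2 = -2091/2 ≈ -1045.5)
o(M, f) = 1 + 7/f (o(M, f) = 1*1 + 7/f = 1 + 7/f)
z(T) = 14 + 2*T (z(T) = ((7 + T)/T)*(T + T) = ((7 + T)/T)*(2*T) = 14 + 2*T)
z(8 - 1*109) - k = (14 + 2*(8 - 1*109)) - 1*(-2091/2) = (14 + 2*(8 - 109)) + 2091/2 = (14 + 2*(-101)) + 2091/2 = (14 - 202) + 2091/2 = -188 + 2091/2 = 1715/2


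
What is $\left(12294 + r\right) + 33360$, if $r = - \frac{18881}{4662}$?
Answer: $\frac{212820067}{4662} \approx 45650.0$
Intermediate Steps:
$r = - \frac{18881}{4662}$ ($r = \left(-18881\right) \frac{1}{4662} = - \frac{18881}{4662} \approx -4.05$)
$\left(12294 + r\right) + 33360 = \left(12294 - \frac{18881}{4662}\right) + 33360 = \frac{57295747}{4662} + 33360 = \frac{212820067}{4662}$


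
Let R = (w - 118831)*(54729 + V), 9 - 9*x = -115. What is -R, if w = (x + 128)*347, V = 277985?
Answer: 208514192798/9 ≈ 2.3168e+10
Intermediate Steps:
x = 124/9 (x = 1 - 1/9*(-115) = 1 + 115/9 = 124/9 ≈ 13.778)
w = 442772/9 (w = (124/9 + 128)*347 = (1276/9)*347 = 442772/9 ≈ 49197.)
R = -208514192798/9 (R = (442772/9 - 118831)*(54729 + 277985) = -626707/9*332714 = -208514192798/9 ≈ -2.3168e+10)
-R = -1*(-208514192798/9) = 208514192798/9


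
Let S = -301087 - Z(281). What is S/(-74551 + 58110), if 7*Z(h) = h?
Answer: 2107890/115087 ≈ 18.316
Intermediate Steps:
Z(h) = h/7
S = -2107890/7 (S = -301087 - 281/7 = -2107890/7 ≈ -3.0113e+5)
S/(-74551 + 58110) = -2107890/(7*(-74551 + 58110)) = -2107890/7/(-16441) = -2107890/7*(-1/16441) = 2107890/115087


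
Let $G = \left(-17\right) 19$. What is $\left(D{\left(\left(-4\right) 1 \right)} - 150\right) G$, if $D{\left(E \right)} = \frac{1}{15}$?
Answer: $\frac{726427}{15} \approx 48428.0$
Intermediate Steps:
$D{\left(E \right)} = \frac{1}{15}$
$G = -323$
$\left(D{\left(\left(-4\right) 1 \right)} - 150\right) G = \left(\frac{1}{15} - 150\right) \left(-323\right) = \left(- \frac{2249}{15}\right) \left(-323\right) = \frac{726427}{15}$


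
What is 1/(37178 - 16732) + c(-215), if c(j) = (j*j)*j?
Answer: -203200015249/20446 ≈ -9.9384e+6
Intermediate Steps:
c(j) = j³ (c(j) = j²*j = j³)
1/(37178 - 16732) + c(-215) = 1/(37178 - 16732) + (-215)³ = 1/20446 - 9938375 = -203200015249/20446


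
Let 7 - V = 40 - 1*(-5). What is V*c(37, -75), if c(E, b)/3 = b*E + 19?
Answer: 314184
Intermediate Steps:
V = -38 (V = 7 - (40 - 1*(-5)) = 7 - (40 + 5) = 7 - 1*45 = 7 - 45 = -38)
c(E, b) = 57 + 3*E*b (c(E, b) = 3*(b*E + 19) = 3*(E*b + 19) = 3*(19 + E*b) = 57 + 3*E*b)
V*c(37, -75) = -38*(57 + 3*37*(-75)) = -38*(57 - 8325) = -38*(-8268) = 314184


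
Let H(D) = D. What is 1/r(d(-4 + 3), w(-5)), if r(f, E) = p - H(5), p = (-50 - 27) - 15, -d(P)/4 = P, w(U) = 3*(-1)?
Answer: -1/97 ≈ -0.010309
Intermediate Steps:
w(U) = -3
d(P) = -4*P
p = -92 (p = -77 - 15 = -92)
r(f, E) = -97 (r(f, E) = -92 - 1*5 = -92 - 5 = -97)
1/r(d(-4 + 3), w(-5)) = 1/(-97) = -1/97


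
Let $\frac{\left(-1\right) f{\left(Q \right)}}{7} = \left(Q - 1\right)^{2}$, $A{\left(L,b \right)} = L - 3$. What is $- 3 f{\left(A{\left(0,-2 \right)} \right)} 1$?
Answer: $336$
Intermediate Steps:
$A{\left(L,b \right)} = -3 + L$
$f{\left(Q \right)} = - 7 \left(-1 + Q\right)^{2}$ ($f{\left(Q \right)} = - 7 \left(Q - 1\right)^{2} = - 7 \left(-1 + Q\right)^{2}$)
$- 3 f{\left(A{\left(0,-2 \right)} \right)} 1 = - 3 \left(- 7 \left(-1 + \left(-3 + 0\right)\right)^{2}\right) 1 = - 3 \left(- 7 \left(-1 - 3\right)^{2}\right) 1 = - 3 \left(- 7 \left(-4\right)^{2}\right) 1 = - 3 \left(\left(-7\right) 16\right) 1 = \left(-3\right) \left(-112\right) 1 = 336 \cdot 1 = 336$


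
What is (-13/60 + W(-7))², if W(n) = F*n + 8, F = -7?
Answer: 11607649/3600 ≈ 3224.3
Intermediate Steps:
W(n) = 8 - 7*n (W(n) = -7*n + 8 = 8 - 7*n)
(-13/60 + W(-7))² = (-13/60 + (8 - 7*(-7)))² = (-13*1/60 + (8 + 49))² = (-13/60 + 57)² = (3407/60)² = 11607649/3600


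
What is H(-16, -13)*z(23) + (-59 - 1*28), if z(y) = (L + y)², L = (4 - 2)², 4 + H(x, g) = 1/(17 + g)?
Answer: -11283/4 ≈ -2820.8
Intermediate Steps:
H(x, g) = -4 + 1/(17 + g)
L = 4 (L = 2² = 4)
z(y) = (4 + y)²
H(-16, -13)*z(23) + (-59 - 1*28) = ((-67 - 4*(-13))/(17 - 13))*(4 + 23)² + (-59 - 1*28) = ((-67 + 52)/4)*27² + (-59 - 28) = ((¼)*(-15))*729 - 87 = -15/4*729 - 87 = -10935/4 - 87 = -11283/4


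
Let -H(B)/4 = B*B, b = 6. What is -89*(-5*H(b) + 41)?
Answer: -67729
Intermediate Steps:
H(B) = -4*B**2 (H(B) = -4*B*B = -4*B**2)
-89*(-5*H(b) + 41) = -89*(-(-20)*6**2 + 41) = -89*(-(-20)*36 + 41) = -89*(-5*(-144) + 41) = -89*(720 + 41) = -89*761 = -67729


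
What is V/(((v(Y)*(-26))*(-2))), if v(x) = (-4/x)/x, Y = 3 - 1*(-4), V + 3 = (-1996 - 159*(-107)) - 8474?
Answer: -80115/52 ≈ -1540.7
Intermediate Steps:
V = 6540 (V = -3 + ((-1996 - 159*(-107)) - 8474) = -3 + ((-1996 + 17013) - 8474) = -3 + (15017 - 8474) = -3 + 6543 = 6540)
Y = 7 (Y = 3 + 4 = 7)
v(x) = -4/x**2
V/(((v(Y)*(-26))*(-2))) = 6540/(((-4/7**2*(-26))*(-2))) = 6540/(((-4*1/49*(-26))*(-2))) = 6540/((-4/49*(-26)*(-2))) = 6540/(((104/49)*(-2))) = 6540/(-208/49) = 6540*(-49/208) = -80115/52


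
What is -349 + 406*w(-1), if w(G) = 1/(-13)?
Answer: -4943/13 ≈ -380.23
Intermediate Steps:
w(G) = -1/13
-349 + 406*w(-1) = -349 + 406*(-1/13) = -349 - 406/13 = -4943/13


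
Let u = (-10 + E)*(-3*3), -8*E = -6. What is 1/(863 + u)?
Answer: 4/3785 ≈ 0.0010568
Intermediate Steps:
E = 3/4 (E = -1/8*(-6) = 3/4 ≈ 0.75000)
u = 333/4 (u = (-10 + 3/4)*(-3*3) = -37/4*(-9) = 333/4 ≈ 83.250)
1/(863 + u) = 1/(863 + 333/4) = 1/(3785/4) = 4/3785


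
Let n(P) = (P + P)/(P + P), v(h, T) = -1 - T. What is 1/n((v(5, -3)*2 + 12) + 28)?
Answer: 1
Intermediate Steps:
n(P) = 1 (n(P) = (2*P)/((2*P)) = (2*P)*(1/(2*P)) = 1)
1/n((v(5, -3)*2 + 12) + 28) = 1/1 = 1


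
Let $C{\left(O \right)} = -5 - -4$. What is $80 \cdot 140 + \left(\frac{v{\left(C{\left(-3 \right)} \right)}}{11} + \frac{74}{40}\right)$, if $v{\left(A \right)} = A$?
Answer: $\frac{2464387}{220} \approx 11202.0$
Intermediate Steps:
$C{\left(O \right)} = -1$ ($C{\left(O \right)} = -5 + 4 = -1$)
$80 \cdot 140 + \left(\frac{v{\left(C{\left(-3 \right)} \right)}}{11} + \frac{74}{40}\right) = 80 \cdot 140 + \left(- \frac{1}{11} + \frac{74}{40}\right) = 11200 + \left(\left(-1\right) \frac{1}{11} + 74 \cdot \frac{1}{40}\right) = 11200 + \left(- \frac{1}{11} + \frac{37}{20}\right) = 11200 + \frac{387}{220} = \frac{2464387}{220}$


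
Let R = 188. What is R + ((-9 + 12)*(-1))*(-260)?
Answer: 968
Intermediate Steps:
R + ((-9 + 12)*(-1))*(-260) = 188 + ((-9 + 12)*(-1))*(-260) = 188 + (3*(-1))*(-260) = 188 - 3*(-260) = 188 + 780 = 968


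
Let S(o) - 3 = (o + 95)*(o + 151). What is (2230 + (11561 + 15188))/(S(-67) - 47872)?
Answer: -28979/45517 ≈ -0.63666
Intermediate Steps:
S(o) = 3 + (95 + o)*(151 + o) (S(o) = 3 + (o + 95)*(o + 151) = 3 + (95 + o)*(151 + o))
(2230 + (11561 + 15188))/(S(-67) - 47872) = (2230 + (11561 + 15188))/((14348 + (-67)² + 246*(-67)) - 47872) = (2230 + 26749)/((14348 + 4489 - 16482) - 47872) = 28979/(2355 - 47872) = 28979/(-45517) = 28979*(-1/45517) = -28979/45517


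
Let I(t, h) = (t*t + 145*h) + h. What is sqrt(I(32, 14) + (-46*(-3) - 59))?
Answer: sqrt(3147) ≈ 56.098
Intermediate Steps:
I(t, h) = t**2 + 146*h (I(t, h) = (t**2 + 145*h) + h = t**2 + 146*h)
sqrt(I(32, 14) + (-46*(-3) - 59)) = sqrt((32**2 + 146*14) + (-46*(-3) - 59)) = sqrt((1024 + 2044) + (138 - 59)) = sqrt(3068 + 79) = sqrt(3147)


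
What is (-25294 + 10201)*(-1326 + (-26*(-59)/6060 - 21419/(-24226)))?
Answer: 122317768954602/6117065 ≈ 1.9996e+7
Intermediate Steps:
(-25294 + 10201)*(-1326 + (-26*(-59)/6060 - 21419/(-24226))) = -15093*(-1326 + (1534*(1/6060) - 21419*(-1/24226))) = -15093*(-1326 + (767/3030 + 21419/24226)) = -15093*(-1326 + 20870228/18351195) = -15093*(-24312814342/18351195) = 122317768954602/6117065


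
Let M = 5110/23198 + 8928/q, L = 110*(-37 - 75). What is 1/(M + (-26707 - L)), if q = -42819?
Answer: -23650361/340257465294 ≈ -6.9507e-5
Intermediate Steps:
L = -12320 (L = 110*(-112) = -12320)
M = 278413/23650361 (M = 5110/23198 + 8928/(-42819) = 5110*(1/23198) + 8928*(-1/42819) = 365/1657 - 2976/14273 = 278413/23650361 ≈ 0.011772)
1/(M + (-26707 - L)) = 1/(278413/23650361 + (-26707 - 1*(-12320))) = 1/(278413/23650361 + (-26707 + 12320)) = 1/(278413/23650361 - 14387) = 1/(-340257465294/23650361) = -23650361/340257465294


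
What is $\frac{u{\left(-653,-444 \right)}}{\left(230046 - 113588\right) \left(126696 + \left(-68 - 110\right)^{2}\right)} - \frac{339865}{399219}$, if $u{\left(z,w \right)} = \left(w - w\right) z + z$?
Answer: $- \frac{6268680370854607}{7363441969310760} \approx -0.85133$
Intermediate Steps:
$u{\left(z,w \right)} = z$ ($u{\left(z,w \right)} = 0 z + z = 0 + z = z$)
$\frac{u{\left(-653,-444 \right)}}{\left(230046 - 113588\right) \left(126696 + \left(-68 - 110\right)^{2}\right)} - \frac{339865}{399219} = - \frac{653}{\left(230046 - 113588\right) \left(126696 + \left(-68 - 110\right)^{2}\right)} - \frac{339865}{399219} = - \frac{653}{116458 \left(126696 + \left(-178\right)^{2}\right)} - \frac{339865}{399219} = - \frac{653}{116458 \left(126696 + 31684\right)} - \frac{339865}{399219} = - \frac{653}{116458 \cdot 158380} - \frac{339865}{399219} = - \frac{653}{18444618040} - \frac{339865}{399219} = - \frac{6268680370854607}{7363441969310760}$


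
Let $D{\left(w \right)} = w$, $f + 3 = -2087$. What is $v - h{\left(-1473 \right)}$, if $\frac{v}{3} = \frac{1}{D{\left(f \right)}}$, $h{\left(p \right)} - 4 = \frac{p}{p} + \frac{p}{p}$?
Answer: $- \frac{12543}{2090} \approx -6.0014$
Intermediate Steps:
$f = -2090$ ($f = -3 - 2087 = -2090$)
$h{\left(p \right)} = 6$ ($h{\left(p \right)} = 4 + \left(\frac{p}{p} + \frac{p}{p}\right) = 4 + \left(1 + 1\right) = 4 + 2 = 6$)
$v = - \frac{3}{2090}$ ($v = \frac{3}{-2090} = 3 \left(- \frac{1}{2090}\right) = - \frac{3}{2090} \approx -0.0014354$)
$v - h{\left(-1473 \right)} = - \frac{3}{2090} - 6 = - \frac{12543}{2090}$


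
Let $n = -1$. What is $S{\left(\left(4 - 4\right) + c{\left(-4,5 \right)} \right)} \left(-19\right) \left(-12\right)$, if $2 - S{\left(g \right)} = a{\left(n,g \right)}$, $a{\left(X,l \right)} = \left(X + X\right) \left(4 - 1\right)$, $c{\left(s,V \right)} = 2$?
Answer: $1824$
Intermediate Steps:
$a{\left(X,l \right)} = 6 X$ ($a{\left(X,l \right)} = 2 X 3 = 6 X$)
$S{\left(g \right)} = 8$ ($S{\left(g \right)} = 2 - 6 \left(-1\right) = 2 - -6 = 2 + 6 = 8$)
$S{\left(\left(4 - 4\right) + c{\left(-4,5 \right)} \right)} \left(-19\right) \left(-12\right) = 8 \left(-19\right) \left(-12\right) = \left(-152\right) \left(-12\right) = 1824$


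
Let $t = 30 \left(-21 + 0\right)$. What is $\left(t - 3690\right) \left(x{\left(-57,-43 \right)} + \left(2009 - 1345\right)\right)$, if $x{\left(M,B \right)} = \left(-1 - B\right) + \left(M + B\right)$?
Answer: $-2617920$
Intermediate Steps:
$x{\left(M,B \right)} = -1 + M$ ($x{\left(M,B \right)} = \left(-1 - B\right) + \left(B + M\right) = -1 + M$)
$t = -630$ ($t = 30 \left(-21\right) = -630$)
$\left(t - 3690\right) \left(x{\left(-57,-43 \right)} + \left(2009 - 1345\right)\right) = \left(-630 - 3690\right) \left(\left(-1 - 57\right) + \left(2009 - 1345\right)\right) = - 4320 \left(-58 + \left(2009 - 1345\right)\right) = - 4320 \left(-58 + 664\right) = \left(-4320\right) 606 = -2617920$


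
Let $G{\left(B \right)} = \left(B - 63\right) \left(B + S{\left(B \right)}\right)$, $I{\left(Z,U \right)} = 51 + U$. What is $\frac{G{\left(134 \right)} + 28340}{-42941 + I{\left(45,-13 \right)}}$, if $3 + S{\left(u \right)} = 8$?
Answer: $- \frac{38209}{42903} \approx -0.89059$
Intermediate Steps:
$S{\left(u \right)} = 5$ ($S{\left(u \right)} = -3 + 8 = 5$)
$G{\left(B \right)} = \left(-63 + B\right) \left(5 + B\right)$ ($G{\left(B \right)} = \left(B - 63\right) \left(B + 5\right) = \left(-63 + B\right) \left(5 + B\right)$)
$\frac{G{\left(134 \right)} + 28340}{-42941 + I{\left(45,-13 \right)}} = \frac{\left(-315 + 134^{2} - 7772\right) + 28340}{-42941 + \left(51 - 13\right)} = \frac{\left(-315 + 17956 - 7772\right) + 28340}{-42941 + 38} = \frac{9869 + 28340}{-42903} = 38209 \left(- \frac{1}{42903}\right) = - \frac{38209}{42903}$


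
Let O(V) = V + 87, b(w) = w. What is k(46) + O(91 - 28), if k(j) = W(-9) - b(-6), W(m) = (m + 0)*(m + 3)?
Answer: 210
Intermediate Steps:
W(m) = m*(3 + m)
k(j) = 60 (k(j) = -9*(3 - 9) - 1*(-6) = -9*(-6) + 6 = 54 + 6 = 60)
O(V) = 87 + V
k(46) + O(91 - 28) = 60 + (87 + (91 - 28)) = 60 + (87 + 63) = 60 + 150 = 210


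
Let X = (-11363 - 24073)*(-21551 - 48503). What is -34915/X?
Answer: -34915/2482433544 ≈ -1.4065e-5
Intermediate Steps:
X = 2482433544 (X = -35436*(-70054) = 2482433544)
-34915/X = -34915/2482433544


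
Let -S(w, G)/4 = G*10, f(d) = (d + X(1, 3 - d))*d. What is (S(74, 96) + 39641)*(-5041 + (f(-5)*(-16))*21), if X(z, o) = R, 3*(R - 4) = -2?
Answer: -280715641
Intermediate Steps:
R = 10/3 (R = 4 + (⅓)*(-2) = 4 - ⅔ = 10/3 ≈ 3.3333)
X(z, o) = 10/3
f(d) = d*(10/3 + d) (f(d) = (d + 10/3)*d = (10/3 + d)*d = d*(10/3 + d))
S(w, G) = -40*G (S(w, G) = -4*G*10 = -40*G)
(S(74, 96) + 39641)*(-5041 + (f(-5)*(-16))*21) = (-40*96 + 39641)*(-5041 + (((⅓)*(-5)*(10 + 3*(-5)))*(-16))*21) = (-3840 + 39641)*(-5041 + (((⅓)*(-5)*(10 - 15))*(-16))*21) = 35801*(-5041 + (((⅓)*(-5)*(-5))*(-16))*21) = 35801*(-5041 + ((25/3)*(-16))*21) = 35801*(-5041 - 400/3*21) = 35801*(-5041 - 2800) = 35801*(-7841) = -280715641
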